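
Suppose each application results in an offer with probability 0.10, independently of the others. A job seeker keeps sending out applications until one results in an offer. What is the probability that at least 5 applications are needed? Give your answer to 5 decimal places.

Y = number of applications to the first success; geometric, p = 0.10.
P(Y > 4) = P(first 4 all fail) = (1−p)^4 = 0.6561000

0.65610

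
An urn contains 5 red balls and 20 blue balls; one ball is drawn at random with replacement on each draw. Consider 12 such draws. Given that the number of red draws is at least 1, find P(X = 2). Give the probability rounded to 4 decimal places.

X ~ Binomial(12, 0.20). Want P(X=2 | X≥1) = P(X=2) / P(X≥1).
P(X=2) = C(12,2)·0.20^2·0.80^10 = 0.283468
P(X≥1) = 1 − 0.068719 = 0.931281
Ratio = 0.283468 / 0.931281 = 0.304385

0.3044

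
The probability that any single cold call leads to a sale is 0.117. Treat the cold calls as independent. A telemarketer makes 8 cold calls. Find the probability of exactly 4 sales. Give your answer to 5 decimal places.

0.00797

X ~ Binomial(n=8, p=0.117).
P(X=4) = C(8,4) · p^4 · (1−p)^4
= 70 · 0.00018739 · 0.60791 = 0.0079741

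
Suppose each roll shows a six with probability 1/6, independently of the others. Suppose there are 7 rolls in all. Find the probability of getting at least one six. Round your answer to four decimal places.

P(at least one) = 1 − P(none) = 1 − (1 − 0.166667)^7
= 1 − 0.279082 = 0.720918

0.7209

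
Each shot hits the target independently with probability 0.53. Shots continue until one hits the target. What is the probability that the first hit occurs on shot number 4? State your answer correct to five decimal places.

Geometric (trials to first success), p = 0.53.
P(Y = 4) = (1−p)^3 · p = 0.10382 · 0.53 = 0.0550262

0.05503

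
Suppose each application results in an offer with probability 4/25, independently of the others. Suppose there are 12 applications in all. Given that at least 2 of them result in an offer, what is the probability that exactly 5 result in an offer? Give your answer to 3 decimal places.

0.041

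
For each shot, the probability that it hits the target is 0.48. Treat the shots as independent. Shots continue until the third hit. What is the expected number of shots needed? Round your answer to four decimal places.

6.2500

Y = total shots until the third success; negative binomial with r=3, p=0.48.
E[Y] = r / p = 3 / 0.48 = 6.250000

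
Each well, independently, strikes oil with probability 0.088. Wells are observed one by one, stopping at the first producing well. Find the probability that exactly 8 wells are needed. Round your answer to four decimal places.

0.0462

Geometric (trials to first success), p = 0.088.
P(Y = 8) = (1−p)^7 · p = 0.52476 · 0.088 = 0.046179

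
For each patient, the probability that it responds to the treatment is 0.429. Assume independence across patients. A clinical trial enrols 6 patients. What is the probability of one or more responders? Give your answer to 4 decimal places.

0.9653

P(at least one) = 1 − P(none) = 1 − (1 − 0.429)^6
= 1 − 0.034659 = 0.965341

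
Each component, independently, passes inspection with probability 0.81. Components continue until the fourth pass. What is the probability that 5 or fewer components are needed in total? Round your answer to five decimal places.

Finishing within 5 components ⇔ at least 4 successes in the first 5. With X ~ Binomial(5, 0.81), P(Y ≤ 5) = 1 − P(X ≤ 3).
  k=0: C(5,0)·0.81^0·0.19^5 = 0.0002476
  k=1: C(5,1)·0.81^1·0.19^4 = 0.0052780
  k=2: C(5,2)·0.81^2·0.19^3 = 0.0450019
  k=3: C(5,3)·0.81^3·0.19^2 = 0.1918502
1 − 0.2423777 = 0.7576223

0.75762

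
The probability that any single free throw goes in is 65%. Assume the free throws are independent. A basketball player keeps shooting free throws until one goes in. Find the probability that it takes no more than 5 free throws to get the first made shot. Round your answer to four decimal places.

0.9947

Y = number of free throws to the first success; geometric, p = 0.65.
P(Y ≤ 5) = 1 − (1−p)^5 = 1 − 0.005252 = 0.994748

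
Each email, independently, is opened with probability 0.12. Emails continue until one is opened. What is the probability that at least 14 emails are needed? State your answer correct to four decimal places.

0.1898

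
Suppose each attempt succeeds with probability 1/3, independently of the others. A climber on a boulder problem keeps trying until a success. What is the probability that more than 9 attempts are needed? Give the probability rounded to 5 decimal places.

0.02601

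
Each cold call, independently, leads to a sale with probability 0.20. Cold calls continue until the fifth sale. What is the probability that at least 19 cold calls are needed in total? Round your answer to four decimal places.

Needing more than 18 cold calls ⇔ fewer than 5 successes in the first 18. With X ~ Binomial(18, 0.20), P(Y > 18) = P(X ≤ 4).
  k=0: C(18,0)·0.20^0·0.80^18 = 0.018014
  k=1: C(18,1)·0.20^1·0.80^17 = 0.081065
  k=2: C(18,2)·0.20^2·0.80^16 = 0.172263
  k=3: C(18,3)·0.20^3·0.80^15 = 0.229684
  k=4: C(18,4)·0.20^4·0.80^14 = 0.215328
P(X ≤ 4) = 0.716354

0.7164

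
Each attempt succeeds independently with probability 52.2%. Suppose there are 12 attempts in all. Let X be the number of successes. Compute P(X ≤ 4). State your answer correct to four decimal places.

X ~ Binomial(12, 0.522); P(X ≤ 4) = Σ C(12,k) p^k (1−p)^(12−k) over k:
  k=0: C(12,0)·0.522^0·0.478^12 = 0.000142
  k=1: C(12,1)·0.522^1·0.478^11 = 0.001864
  k=2: C(12,2)·0.522^2·0.478^10 = 0.011199
  k=3: C(12,3)·0.522^3·0.478^9 = 0.040765
  k=4: C(12,4)·0.522^4·0.478^8 = 0.100164
Total = 0.154134

0.1541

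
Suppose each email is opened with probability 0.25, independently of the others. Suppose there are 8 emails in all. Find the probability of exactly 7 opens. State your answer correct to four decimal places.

X ~ Binomial(n=8, p=0.25).
P(X=7) = C(8,7) · p^7 · (1−p)^1
= 8 · 6.1035e-05 · 0.75 = 0.000366

0.0004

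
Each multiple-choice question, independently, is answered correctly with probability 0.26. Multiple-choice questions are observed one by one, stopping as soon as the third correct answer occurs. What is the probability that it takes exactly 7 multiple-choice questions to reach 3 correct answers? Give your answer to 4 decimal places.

0.0791

Y = trial on which the third success occurs; negative binomial, r=3, p=0.26.
P(Y=7) = C(6,2) · p^3 · (1−p)^4
= 15 · 0.017576 · 0.29987 = 0.079057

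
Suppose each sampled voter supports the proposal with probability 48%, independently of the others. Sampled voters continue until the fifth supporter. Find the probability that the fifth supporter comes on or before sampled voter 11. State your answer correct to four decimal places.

0.6787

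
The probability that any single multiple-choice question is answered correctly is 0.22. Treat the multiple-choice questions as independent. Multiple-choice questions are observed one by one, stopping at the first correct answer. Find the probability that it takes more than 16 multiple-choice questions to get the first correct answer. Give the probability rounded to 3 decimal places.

Y = number of multiple-choice questions to the first success; geometric, p = 0.22.
P(Y > 16) = P(first 16 all fail) = (1−p)^16 = 0.01877

0.019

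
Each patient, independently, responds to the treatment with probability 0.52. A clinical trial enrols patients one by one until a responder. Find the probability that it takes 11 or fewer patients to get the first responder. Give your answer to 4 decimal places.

Y = number of patients to the first success; geometric, p = 0.52.
P(Y ≤ 11) = 1 − (1−p)^11 = 1 − 0.000312 = 0.999688

0.9997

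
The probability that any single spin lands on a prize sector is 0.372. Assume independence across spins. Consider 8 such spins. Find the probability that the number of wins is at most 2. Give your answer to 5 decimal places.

0.37652

X ~ Binomial(8, 0.372); P(X ≤ 2) = Σ C(8,k) p^k (1−p)^(8−k) over k:
  k=0: C(8,0)·0.372^0·0.628^8 = 0.0241923
  k=1: C(8,1)·0.372^1·0.628^7 = 0.1146438
  k=2: C(8,2)·0.372^2·0.628^6 = 0.2376850
Total = 0.3765211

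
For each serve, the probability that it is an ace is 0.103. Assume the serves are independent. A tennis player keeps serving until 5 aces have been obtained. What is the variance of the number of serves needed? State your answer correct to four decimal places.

Y = total serves until the fifth success; negative binomial with r=5, p=0.103.
Var(Y) = r(1−p)/p² = 5·0.897 / 0.103² = 422.754265

422.7543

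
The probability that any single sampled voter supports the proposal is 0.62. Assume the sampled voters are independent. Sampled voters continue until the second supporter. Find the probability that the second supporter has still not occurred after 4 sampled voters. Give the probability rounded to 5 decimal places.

0.15693

Needing more than 4 sampled voters ⇔ fewer than 2 successes in the first 4. With X ~ Binomial(4, 0.62), P(Y > 4) = P(X ≤ 1).
  k=0: C(4,0)·0.62^0·0.38^4 = 0.0208514
  k=1: C(4,1)·0.62^1·0.38^3 = 0.1360826
P(X ≤ 1) = 0.1569339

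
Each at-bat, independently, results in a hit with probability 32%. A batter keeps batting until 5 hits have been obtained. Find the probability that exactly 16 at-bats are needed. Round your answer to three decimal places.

Y = trial on which the fifth success occurs; negative binomial, r=5, p=0.32.
P(Y=16) = C(15,4) · p^5 · (1−p)^11
= 1365 · 0.0033554 · 0.014375 = 0.06584

0.066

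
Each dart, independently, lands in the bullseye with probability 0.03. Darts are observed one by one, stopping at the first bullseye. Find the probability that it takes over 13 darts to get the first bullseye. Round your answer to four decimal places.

0.6730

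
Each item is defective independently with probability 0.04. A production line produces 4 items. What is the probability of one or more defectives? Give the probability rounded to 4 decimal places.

0.1507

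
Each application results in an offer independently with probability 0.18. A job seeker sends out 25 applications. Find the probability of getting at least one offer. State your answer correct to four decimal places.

P(at least one) = 1 − P(none) = 1 − (1 − 0.18)^25
= 1 − 0.007004 = 0.992996

0.9930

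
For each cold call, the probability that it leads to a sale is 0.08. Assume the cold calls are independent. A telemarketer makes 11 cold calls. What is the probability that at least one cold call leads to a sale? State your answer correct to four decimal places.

P(at least one) = 1 − P(none) = 1 − (1 − 0.08)^11
= 1 − 0.399637 = 0.600363

0.6004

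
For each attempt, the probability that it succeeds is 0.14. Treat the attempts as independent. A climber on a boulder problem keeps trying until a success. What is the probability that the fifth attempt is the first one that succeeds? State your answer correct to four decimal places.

Geometric (trials to first success), p = 0.14.
P(Y = 5) = (1−p)^4 · p = 0.54701 · 0.14 = 0.076581

0.0766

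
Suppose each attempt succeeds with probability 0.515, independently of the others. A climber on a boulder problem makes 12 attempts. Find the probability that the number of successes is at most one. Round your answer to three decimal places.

0.002

X ~ Binomial(12, 0.515); P(X ≤ 1) = Σ C(12,k) p^k (1−p)^(12−k) over k:
  k=0: C(12,0)·0.515^0·0.485^12 = 0.00017
  k=1: C(12,1)·0.515^1·0.485^11 = 0.00216
Total = 0.00233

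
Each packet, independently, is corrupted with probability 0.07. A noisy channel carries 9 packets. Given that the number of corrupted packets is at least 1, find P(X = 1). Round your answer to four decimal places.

0.7351

X ~ Binomial(9, 0.07). Want P(X=1 | X≥1) = P(X=1) / P(X≥1).
P(X=1) = C(9,1)·0.07^1·0.93^8 = 0.352537
P(X≥1) = 1 − 0.520411 = 0.479589
Ratio = 0.352537 / 0.479589 = 0.735081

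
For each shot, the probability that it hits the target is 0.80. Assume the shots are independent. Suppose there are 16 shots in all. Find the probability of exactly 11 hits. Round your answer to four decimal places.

0.1201

X ~ Binomial(n=16, p=0.80).
P(X=11) = C(16,11) · p^11 · (1−p)^5
= 4368 · 0.085899 · 0.00032 = 0.120067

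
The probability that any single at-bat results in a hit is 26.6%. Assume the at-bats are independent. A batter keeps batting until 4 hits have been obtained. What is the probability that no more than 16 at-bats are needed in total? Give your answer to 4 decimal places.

0.6507

Finishing within 16 at-bats ⇔ at least 4 successes in the first 16. With X ~ Binomial(16, 0.266), P(Y ≤ 16) = 1 − P(X ≤ 3).
  k=0: C(16,0)·0.266^0·0.734^16 = 0.007098
  k=1: C(16,1)·0.266^1·0.734^15 = 0.041157
  k=2: C(16,2)·0.266^2·0.734^14 = 0.111864
  k=3: C(16,3)·0.266^3·0.734^13 = 0.189183
1 − 0.349301 = 0.650699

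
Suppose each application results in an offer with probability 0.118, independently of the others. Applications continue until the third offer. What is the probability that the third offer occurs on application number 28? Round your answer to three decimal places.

Y = trial on which the third success occurs; negative binomial, r=3, p=0.118.
P(Y=28) = C(27,2) · p^3 · (1−p)^25
= 351 · 0.001643 · 0.043323 = 0.02498

0.025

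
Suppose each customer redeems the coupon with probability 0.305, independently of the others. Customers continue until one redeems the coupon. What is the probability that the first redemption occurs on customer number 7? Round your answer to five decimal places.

Geometric (trials to first success), p = 0.305.
P(Y = 7) = (1−p)^6 · p = 0.1127 · 0.305 = 0.0343723

0.03437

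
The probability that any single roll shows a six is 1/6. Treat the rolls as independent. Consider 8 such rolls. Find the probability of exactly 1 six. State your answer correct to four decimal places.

X ~ Binomial(n=8, p=0.166667).
P(X=1) = C(8,1) · p^1 · (1−p)^7
= 8 · 0.16667 · 0.27908 = 0.372109

0.3721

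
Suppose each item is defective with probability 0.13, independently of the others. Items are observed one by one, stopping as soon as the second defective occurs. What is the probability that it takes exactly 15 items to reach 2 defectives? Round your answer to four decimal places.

0.0387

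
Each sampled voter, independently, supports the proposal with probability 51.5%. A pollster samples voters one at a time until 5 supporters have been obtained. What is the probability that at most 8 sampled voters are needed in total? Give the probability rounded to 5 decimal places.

Finishing within 8 sampled voters ⇔ at least 5 successes in the first 8. With X ~ Binomial(8, 0.515), P(Y ≤ 8) = 1 − P(X ≤ 4).
  k=0: C(8,0)·0.515^0·0.485^8 = 0.0030615
  k=1: C(8,1)·0.515^1·0.485^7 = 0.0260069
  k=2: C(8,2)·0.515^2·0.485^6 = 0.0966547
  k=3: C(8,3)·0.515^3·0.485^5 = 0.2052667
  k=4: C(8,4)·0.515^4·0.485^4 = 0.2724545
1 − 0.6034442 = 0.3965558

0.39656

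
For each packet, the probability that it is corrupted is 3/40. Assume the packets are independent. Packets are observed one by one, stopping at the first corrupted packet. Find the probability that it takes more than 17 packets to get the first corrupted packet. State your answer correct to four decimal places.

Y = number of packets to the first success; geometric, p = 0.075.
P(Y > 17) = P(first 17 all fail) = (1−p)^17 = 0.265711

0.2657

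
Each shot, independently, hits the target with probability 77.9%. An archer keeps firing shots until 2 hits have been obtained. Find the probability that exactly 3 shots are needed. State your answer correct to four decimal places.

0.2682

Y = trial on which the second success occurs; negative binomial, r=2, p=0.779.
P(Y=3) = C(2,1) · p^2 · (1−p)^1
= 2 · 0.60684 · 0.221 = 0.268224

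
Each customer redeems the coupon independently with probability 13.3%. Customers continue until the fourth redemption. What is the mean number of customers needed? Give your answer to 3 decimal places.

30.075

Y = total customers until the fourth success; negative binomial with r=4, p=0.133.
E[Y] = r / p = 4 / 0.133 = 30.07519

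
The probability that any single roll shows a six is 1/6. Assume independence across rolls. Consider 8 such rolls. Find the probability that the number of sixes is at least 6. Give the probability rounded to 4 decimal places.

0.0004

X ~ Binomial(8, 0.166667); P(X ≥ 6) = Σ C(8,k) p^k (1−p)^(8−k) over k:
  k=6: C(8,6)·0.166667^6·0.833333^2 = 0.000417
  k=7: C(8,7)·0.166667^7·0.833333^1 = 0.000024
  k=8: C(8,8)·0.166667^8·0.833333^0 = 0.000001
Total = 0.000441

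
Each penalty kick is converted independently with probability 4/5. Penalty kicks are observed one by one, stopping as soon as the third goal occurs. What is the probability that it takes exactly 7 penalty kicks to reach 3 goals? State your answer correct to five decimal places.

Y = trial on which the third success occurs; negative binomial, r=3, p=0.80.
P(Y=7) = C(6,2) · p^3 · (1−p)^4
= 15 · 0.512 · 0.0016 = 0.0122880

0.01229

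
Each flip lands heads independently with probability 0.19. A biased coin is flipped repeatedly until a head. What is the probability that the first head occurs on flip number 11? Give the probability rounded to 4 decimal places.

0.0231

Geometric (trials to first success), p = 0.19.
P(Y = 11) = (1−p)^10 · p = 0.12158 · 0.19 = 0.023100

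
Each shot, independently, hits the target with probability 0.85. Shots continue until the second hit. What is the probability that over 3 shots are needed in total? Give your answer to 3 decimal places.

0.061

Needing more than 3 shots ⇔ fewer than 2 successes in the first 3. With X ~ Binomial(3, 0.85), P(Y > 3) = P(X ≤ 1).
  k=0: C(3,0)·0.85^0·0.15^3 = 0.00337
  k=1: C(3,1)·0.85^1·0.15^2 = 0.05738
P(X ≤ 1) = 0.06075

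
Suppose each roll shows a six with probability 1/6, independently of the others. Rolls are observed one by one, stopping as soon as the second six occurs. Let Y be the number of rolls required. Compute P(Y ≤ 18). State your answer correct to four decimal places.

0.8272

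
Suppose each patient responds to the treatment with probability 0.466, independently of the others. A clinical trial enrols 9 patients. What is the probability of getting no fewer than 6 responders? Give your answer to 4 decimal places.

0.1917

X ~ Binomial(9, 0.466); P(X ≥ 6) = Σ C(9,k) p^k (1−p)^(9−k) over k:
  k=6: C(9,6)·0.466^6·0.534^3 = 0.130984
  k=7: C(9,7)·0.466^7·0.534^2 = 0.048988
  k=8: C(9,8)·0.466^8·0.534^1 = 0.010687
  k=9: C(9,9)·0.466^9·0.534^0 = 0.001036
Total = 0.191695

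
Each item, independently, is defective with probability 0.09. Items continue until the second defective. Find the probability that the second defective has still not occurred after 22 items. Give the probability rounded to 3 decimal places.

Needing more than 22 items ⇔ fewer than 2 successes in the first 22. With X ~ Binomial(22, 0.09), P(Y > 22) = P(X ≤ 1).
  k=0: C(22,0)·0.09^0·0.91^22 = 0.12558
  k=1: C(22,1)·0.09^1·0.91^21 = 0.27323
P(X ≤ 1) = 0.39881

0.399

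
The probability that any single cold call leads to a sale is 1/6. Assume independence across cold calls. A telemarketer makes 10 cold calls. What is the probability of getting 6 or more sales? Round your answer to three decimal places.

X ~ Binomial(10, 0.166667); P(X ≥ 6) = Σ C(10,k) p^k (1−p)^(10−k) over k:
  k=6: C(10,6)·0.166667^6·0.833333^4 = 0.00217
  k=7: C(10,7)·0.166667^7·0.833333^3 = 0.00025
  k=8: C(10,8)·0.166667^8·0.833333^2 = 0.00002
  k=9: C(10,9)·0.166667^9·0.833333^1 = 0.00000
  k=10: C(10,10)·0.166667^10·0.833333^0 = 0.00000
Total = 0.00244

0.002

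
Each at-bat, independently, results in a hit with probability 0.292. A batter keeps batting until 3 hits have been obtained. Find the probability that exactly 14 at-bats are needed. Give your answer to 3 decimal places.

0.044

Y = trial on which the third success occurs; negative binomial, r=3, p=0.292.
P(Y=14) = C(13,2) · p^3 · (1−p)^11
= 78 · 0.024897 · 0.022406 = 0.04351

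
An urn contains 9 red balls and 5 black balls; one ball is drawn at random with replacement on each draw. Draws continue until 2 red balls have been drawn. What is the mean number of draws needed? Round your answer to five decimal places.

Y = total draws until the second success; negative binomial with r=2, p=0.642857.
E[Y] = r / p = 2 / 0.642857 = 3.1111111

3.11111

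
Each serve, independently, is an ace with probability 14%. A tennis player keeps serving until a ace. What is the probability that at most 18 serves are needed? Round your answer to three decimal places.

Y = number of serves to the first success; geometric, p = 0.14.
P(Y ≤ 18) = 1 − (1−p)^18 = 1 − 0.06622 = 0.93378

0.934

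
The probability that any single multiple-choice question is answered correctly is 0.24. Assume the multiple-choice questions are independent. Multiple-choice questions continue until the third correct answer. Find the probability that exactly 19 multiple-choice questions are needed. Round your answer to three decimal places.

Y = trial on which the third success occurs; negative binomial, r=3, p=0.24.
P(Y=19) = C(18,2) · p^3 · (1−p)^16
= 153 · 0.013824 · 0.012388 = 0.02620

0.026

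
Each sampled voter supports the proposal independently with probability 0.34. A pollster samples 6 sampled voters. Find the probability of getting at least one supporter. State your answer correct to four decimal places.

0.9173

P(at least one) = 1 − P(none) = 1 − (1 − 0.34)^6
= 1 − 0.082654 = 0.917346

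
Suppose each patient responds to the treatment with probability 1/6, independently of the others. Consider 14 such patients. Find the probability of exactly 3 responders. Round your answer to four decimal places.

X ~ Binomial(n=14, p=0.166667).
P(X=3) = C(14,3) · p^3 · (1−p)^11
= 364 · 0.0046296 · 0.13459 = 0.226806

0.2268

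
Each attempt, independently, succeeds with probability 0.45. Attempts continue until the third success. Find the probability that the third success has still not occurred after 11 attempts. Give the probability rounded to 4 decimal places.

Needing more than 11 attempts ⇔ fewer than 3 successes in the first 11. With X ~ Binomial(11, 0.45), P(Y > 11) = P(X ≤ 2).
  k=0: C(11,0)·0.45^0·0.55^11 = 0.001393
  k=1: C(11,1)·0.45^1·0.55^10 = 0.012538
  k=2: C(11,2)·0.45^2·0.55^9 = 0.051292
P(X ≤ 2) = 0.065224

0.0652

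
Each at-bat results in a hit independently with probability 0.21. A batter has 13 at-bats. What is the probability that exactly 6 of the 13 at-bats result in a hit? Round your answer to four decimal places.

0.0283

X ~ Binomial(n=13, p=0.21).
P(X=6) = C(13,6) · p^6 · (1−p)^7
= 1716 · 8.5766e-05 · 0.19204 = 0.028263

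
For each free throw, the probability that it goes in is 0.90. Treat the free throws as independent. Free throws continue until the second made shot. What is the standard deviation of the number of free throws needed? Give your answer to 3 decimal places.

0.497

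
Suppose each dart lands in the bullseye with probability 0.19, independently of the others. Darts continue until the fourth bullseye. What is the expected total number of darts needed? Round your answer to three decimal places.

21.053

Y = total darts until the fourth success; negative binomial with r=4, p=0.19.
E[Y] = r / p = 4 / 0.19 = 21.05263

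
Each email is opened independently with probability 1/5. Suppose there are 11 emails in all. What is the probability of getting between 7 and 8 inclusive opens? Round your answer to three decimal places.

0.002

X ~ Binomial(11, 0.20); P(7 ≤ X ≤ 8) = Σ C(11,k) p^k (1−p)^(11−k) over k:
  k=7: C(11,7)·0.20^7·0.80^4 = 0.00173
  k=8: C(11,8)·0.20^8·0.80^3 = 0.00022
Total = 0.00195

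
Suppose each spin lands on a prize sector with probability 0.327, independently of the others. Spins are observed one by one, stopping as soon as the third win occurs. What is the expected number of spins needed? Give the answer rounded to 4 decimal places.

9.1743

Y = total spins until the third success; negative binomial with r=3, p=0.327.
E[Y] = r / p = 3 / 0.327 = 9.174312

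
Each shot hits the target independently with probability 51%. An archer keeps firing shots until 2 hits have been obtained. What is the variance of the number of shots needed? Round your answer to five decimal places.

3.76778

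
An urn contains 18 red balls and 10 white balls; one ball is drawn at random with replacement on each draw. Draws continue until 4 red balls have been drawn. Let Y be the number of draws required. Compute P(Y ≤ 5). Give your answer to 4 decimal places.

0.4148

Finishing within 5 draws ⇔ at least 4 successes in the first 5. With X ~ Binomial(5, 0.642857), P(Y ≤ 5) = 1 − P(X ≤ 3).
  k=0: C(5,0)·0.642857^0·0.357143^5 = 0.005810
  k=1: C(5,1)·0.642857^1·0.357143^4 = 0.052294
  k=2: C(5,2)·0.642857^2·0.357143^3 = 0.188259
  k=3: C(5,3)·0.642857^3·0.357143^2 = 0.338866
1 − 0.585229 = 0.414771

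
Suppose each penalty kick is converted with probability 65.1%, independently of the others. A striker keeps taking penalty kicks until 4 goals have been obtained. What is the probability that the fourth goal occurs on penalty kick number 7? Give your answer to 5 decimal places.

0.15270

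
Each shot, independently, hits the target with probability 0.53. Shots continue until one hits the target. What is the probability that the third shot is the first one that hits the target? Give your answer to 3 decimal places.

0.117

Geometric (trials to first success), p = 0.53.
P(Y = 3) = (1−p)^2 · p = 0.2209 · 0.53 = 0.11708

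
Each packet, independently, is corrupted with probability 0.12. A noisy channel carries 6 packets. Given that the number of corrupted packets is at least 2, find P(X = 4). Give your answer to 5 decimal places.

0.01548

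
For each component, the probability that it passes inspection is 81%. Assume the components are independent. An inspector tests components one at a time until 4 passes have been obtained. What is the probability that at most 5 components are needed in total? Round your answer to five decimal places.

0.75762

Finishing within 5 components ⇔ at least 4 successes in the first 5. With X ~ Binomial(5, 0.81), P(Y ≤ 5) = 1 − P(X ≤ 3).
  k=0: C(5,0)·0.81^0·0.19^5 = 0.0002476
  k=1: C(5,1)·0.81^1·0.19^4 = 0.0052780
  k=2: C(5,2)·0.81^2·0.19^3 = 0.0450019
  k=3: C(5,3)·0.81^3·0.19^2 = 0.1918502
1 − 0.2423777 = 0.7576223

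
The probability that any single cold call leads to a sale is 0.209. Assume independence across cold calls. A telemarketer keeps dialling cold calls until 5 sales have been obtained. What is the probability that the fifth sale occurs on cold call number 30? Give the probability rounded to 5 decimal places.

0.02697

Y = trial on which the fifth success occurs; negative binomial, r=5, p=0.209.
P(Y=30) = C(29,4) · p^5 · (1−p)^25
= 23751 · 0.00039878 · 0.0028472 = 0.0269666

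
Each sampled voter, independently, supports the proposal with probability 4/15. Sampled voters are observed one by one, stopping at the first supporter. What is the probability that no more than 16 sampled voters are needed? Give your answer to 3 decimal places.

Y = number of sampled voters to the first success; geometric, p = 0.266667.
P(Y ≤ 16) = 1 − (1−p)^16 = 1 − 0.00700 = 0.99300

0.993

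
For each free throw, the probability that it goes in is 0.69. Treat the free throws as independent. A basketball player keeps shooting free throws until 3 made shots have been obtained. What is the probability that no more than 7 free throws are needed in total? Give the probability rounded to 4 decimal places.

0.9668

Finishing within 7 free throws ⇔ at least 3 successes in the first 7. With X ~ Binomial(7, 0.69), P(Y ≤ 7) = 1 − P(X ≤ 2).
  k=0: C(7,0)·0.69^0·0.31^7 = 0.000275
  k=1: C(7,1)·0.69^1·0.31^6 = 0.004287
  k=2: C(7,2)·0.69^2·0.31^5 = 0.028624
1 − 0.033185 = 0.966815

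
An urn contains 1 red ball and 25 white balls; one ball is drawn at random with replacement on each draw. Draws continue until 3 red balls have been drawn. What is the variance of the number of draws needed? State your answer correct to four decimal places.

Y = total draws until the third success; negative binomial with r=3, p=0.038462.
Var(Y) = r(1−p)/p² = 3·0.961538 / 0.038462² = 1950.000000

1950.0000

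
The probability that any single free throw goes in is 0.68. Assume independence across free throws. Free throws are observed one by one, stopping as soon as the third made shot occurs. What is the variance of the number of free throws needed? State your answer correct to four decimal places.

2.0761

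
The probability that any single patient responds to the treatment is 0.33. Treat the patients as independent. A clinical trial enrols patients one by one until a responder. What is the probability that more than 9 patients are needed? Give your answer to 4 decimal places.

0.0272

Y = number of patients to the first success; geometric, p = 0.33.
P(Y > 9) = P(first 9 all fail) = (1−p)^9 = 0.027207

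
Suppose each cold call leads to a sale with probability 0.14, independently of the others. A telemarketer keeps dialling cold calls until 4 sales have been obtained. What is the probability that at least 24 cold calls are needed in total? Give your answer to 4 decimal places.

0.5946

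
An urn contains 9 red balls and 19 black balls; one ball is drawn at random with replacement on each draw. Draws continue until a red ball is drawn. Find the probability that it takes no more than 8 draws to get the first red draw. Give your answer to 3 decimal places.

Y = number of draws to the first success; geometric, p = 0.321429.
P(Y ≤ 8) = 1 − (1−p)^8 = 1 − 0.04495 = 0.95505

0.955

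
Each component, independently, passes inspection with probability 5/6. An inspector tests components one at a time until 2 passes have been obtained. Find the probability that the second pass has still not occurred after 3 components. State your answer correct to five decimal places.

0.07407

Needing more than 3 components ⇔ fewer than 2 successes in the first 3. With X ~ Binomial(3, 0.833333), P(Y > 3) = P(X ≤ 1).
  k=0: C(3,0)·0.833333^0·0.166667^3 = 0.0046296
  k=1: C(3,1)·0.833333^1·0.166667^2 = 0.0694444
P(X ≤ 1) = 0.0740741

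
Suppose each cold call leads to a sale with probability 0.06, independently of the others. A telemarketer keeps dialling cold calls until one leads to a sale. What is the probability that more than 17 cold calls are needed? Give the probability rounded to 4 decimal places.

0.3493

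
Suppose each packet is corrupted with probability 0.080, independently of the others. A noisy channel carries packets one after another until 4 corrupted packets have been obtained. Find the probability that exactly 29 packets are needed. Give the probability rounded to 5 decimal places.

Y = trial on which the fourth success occurs; negative binomial, r=4, p=0.08.
P(Y=29) = C(28,3) · p^4 · (1−p)^25
= 3276 · 4.096e-05 · 0.12436 = 0.0166878

0.01669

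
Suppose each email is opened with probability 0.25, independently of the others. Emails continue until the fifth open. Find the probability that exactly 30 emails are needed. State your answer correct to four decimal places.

Y = trial on which the fifth success occurs; negative binomial, r=5, p=0.25.
P(Y=30) = C(29,4) · p^5 · (1−p)^25
= 23751 · 0.00097656 · 0.00075254 = 0.017455

0.0175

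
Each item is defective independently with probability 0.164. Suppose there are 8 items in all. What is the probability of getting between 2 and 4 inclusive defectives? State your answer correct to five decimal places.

0.38269

X ~ Binomial(8, 0.164); P(2 ≤ X ≤ 4) = Σ C(8,k) p^k (1−p)^(8−k) over k:
  k=2: C(8,2)·0.164^2·0.836^6 = 0.2570889
  k=3: C(8,3)·0.164^3·0.836^5 = 0.1008674
  k=4: C(8,4)·0.164^4·0.836^4 = 0.0247342
Total = 0.3826906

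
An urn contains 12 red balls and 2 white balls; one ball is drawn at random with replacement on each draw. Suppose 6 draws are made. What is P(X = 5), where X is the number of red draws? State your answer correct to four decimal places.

0.3966

X ~ Binomial(n=6, p=0.857143).
P(X=5) = C(6,5) · p^5 · (1−p)^1
= 6 · 0.46266 · 0.14286 = 0.396569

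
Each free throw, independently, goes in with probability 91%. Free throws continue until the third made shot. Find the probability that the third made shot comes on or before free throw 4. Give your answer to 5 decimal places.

Finishing within 4 free throws ⇔ at least 3 successes in the first 4. With X ~ Binomial(4, 0.91), P(Y ≤ 4) = 1 − P(X ≤ 2).
  k=0: C(4,0)·0.91^0·0.09^4 = 0.0000656
  k=1: C(4,1)·0.91^1·0.09^3 = 0.0026536
  k=2: C(4,2)·0.91^2·0.09^2 = 0.0402457
1 − 0.0429648 = 0.9570352

0.95704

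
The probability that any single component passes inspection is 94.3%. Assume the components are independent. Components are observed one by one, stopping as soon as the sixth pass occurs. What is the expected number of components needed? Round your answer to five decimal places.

6.36267

Y = total components until the sixth success; negative binomial with r=6, p=0.943.
E[Y] = r / p = 6 / 0.943 = 6.3626723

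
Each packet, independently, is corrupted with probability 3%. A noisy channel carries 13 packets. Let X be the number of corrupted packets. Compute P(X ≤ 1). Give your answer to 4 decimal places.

0.9436

X ~ Binomial(13, 0.03); P(X ≤ 1) = Σ C(13,k) p^k (1−p)^(13−k) over k:
  k=0: C(13,0)·0.03^0·0.97^13 = 0.673027
  k=1: C(13,1)·0.03^1·0.97^12 = 0.270599
Total = 0.943626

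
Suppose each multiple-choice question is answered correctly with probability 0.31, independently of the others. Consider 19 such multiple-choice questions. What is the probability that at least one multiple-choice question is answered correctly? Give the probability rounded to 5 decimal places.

0.99913

P(at least one) = 1 − P(none) = 1 − (1 − 0.31)^19
= 1 − 0.0008672 = 0.9991328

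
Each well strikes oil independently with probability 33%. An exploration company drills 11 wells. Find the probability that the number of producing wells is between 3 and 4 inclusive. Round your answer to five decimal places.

X ~ Binomial(11, 0.33); P(3 ≤ X ≤ 4) = Σ C(11,k) p^k (1−p)^(11−k) over k:
  k=3: C(11,3)·0.33^3·0.67^8 = 0.2407821
  k=4: C(11,4)·0.33^4·0.67^7 = 0.2371883
Total = 0.4779704

0.47797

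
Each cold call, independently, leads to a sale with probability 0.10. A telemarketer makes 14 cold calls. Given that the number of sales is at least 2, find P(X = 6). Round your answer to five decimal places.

0.00311

X ~ Binomial(14, 0.10). Want P(X=6 | X≥2) = P(X=6) / P(X≥2).
P(X=6) = C(14,6)·0.10^6·0.90^8 = 0.0012927
P(X≥2) = 1 − 0.2287679 − 0.3558612 = 0.4153709
Ratio = 0.0012927 / 0.4153709 = 0.0031121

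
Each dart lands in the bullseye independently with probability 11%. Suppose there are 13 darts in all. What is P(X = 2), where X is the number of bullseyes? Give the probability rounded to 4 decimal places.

0.2619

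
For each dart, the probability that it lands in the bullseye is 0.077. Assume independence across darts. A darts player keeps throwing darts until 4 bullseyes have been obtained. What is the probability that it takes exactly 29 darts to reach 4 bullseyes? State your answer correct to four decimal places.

Y = trial on which the fourth success occurs; negative binomial, r=4, p=0.077.
P(Y=29) = C(28,3) · p^4 · (1−p)^25
= 3276 · 3.5153e-05 · 0.13491 = 0.015536

0.0155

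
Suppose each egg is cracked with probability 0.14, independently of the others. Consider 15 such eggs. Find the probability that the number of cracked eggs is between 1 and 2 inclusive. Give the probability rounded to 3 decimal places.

0.544

X ~ Binomial(15, 0.14); P(1 ≤ X ≤ 2) = Σ C(15,k) p^k (1−p)^(15−k) over k:
  k=1: C(15,1)·0.14^1·0.86^14 = 0.25421
  k=2: C(15,2)·0.14^2·0.86^13 = 0.28968
Total = 0.54390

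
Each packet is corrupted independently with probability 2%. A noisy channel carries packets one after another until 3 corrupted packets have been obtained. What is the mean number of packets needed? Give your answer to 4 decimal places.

Y = total packets until the third success; negative binomial with r=3, p=0.02.
E[Y] = r / p = 3 / 0.02 = 150.000000

150.0000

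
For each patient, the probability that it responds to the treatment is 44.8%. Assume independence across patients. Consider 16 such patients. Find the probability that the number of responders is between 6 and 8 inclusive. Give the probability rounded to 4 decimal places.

0.5472

X ~ Binomial(16, 0.448); P(6 ≤ X ≤ 8) = Σ C(16,k) p^k (1−p)^(16−k) over k:
  k=6: C(16,6)·0.448^6·0.552^10 = 0.170052
  k=7: C(16,7)·0.448^7·0.552^9 = 0.197162
  k=8: C(16,8)·0.448^8·0.552^8 = 0.180018
Total = 0.547232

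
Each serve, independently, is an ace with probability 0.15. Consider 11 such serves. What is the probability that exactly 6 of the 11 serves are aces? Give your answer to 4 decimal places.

X ~ Binomial(n=11, p=0.15).
P(X=6) = C(11,6) · p^6 · (1−p)^5
= 462 · 1.1391e-05 · 0.44371 = 0.002335

0.0023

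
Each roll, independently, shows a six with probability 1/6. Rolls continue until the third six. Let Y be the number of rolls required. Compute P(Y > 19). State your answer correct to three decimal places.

0.364

Needing more than 19 rolls ⇔ fewer than 3 successes in the first 19. With X ~ Binomial(19, 0.166667), P(Y > 19) = P(X ≤ 2).
  k=0: C(19,0)·0.166667^0·0.833333^19 = 0.03130
  k=1: C(19,1)·0.166667^1·0.833333^18 = 0.11894
  k=2: C(19,2)·0.166667^2·0.833333^17 = 0.21410
P(X ≤ 2) = 0.36434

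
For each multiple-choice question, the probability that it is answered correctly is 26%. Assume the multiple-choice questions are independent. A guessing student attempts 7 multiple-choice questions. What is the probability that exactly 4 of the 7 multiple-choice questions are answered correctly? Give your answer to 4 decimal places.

0.0648

X ~ Binomial(n=7, p=0.26).
P(X=4) = C(7,4) · p^4 · (1−p)^3
= 35 · 0.0045698 · 0.40522 = 0.064812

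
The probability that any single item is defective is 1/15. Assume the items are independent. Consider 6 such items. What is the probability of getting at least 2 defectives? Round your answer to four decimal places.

0.0557

X ~ Binomial(6, 0.066667); P(X ≥ 2) = Σ C(6,k) p^k (1−p)^(6−k) over k:
  k=2: C(6,2)·0.066667^2·0.933333^4 = 0.050589
  k=3: C(6,3)·0.066667^3·0.933333^3 = 0.004818
  k=4: C(6,4)·0.066667^4·0.933333^2 = 0.000258
  k=5: C(6,5)·0.066667^5·0.933333^1 = 0.000007
  k=6: C(6,6)·0.066667^6·0.933333^0 = 0.000000
Total = 0.055673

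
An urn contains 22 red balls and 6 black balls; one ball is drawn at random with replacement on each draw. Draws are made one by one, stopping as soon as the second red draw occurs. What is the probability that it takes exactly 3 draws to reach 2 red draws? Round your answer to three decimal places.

0.265

Y = trial on which the second success occurs; negative binomial, r=2, p=0.785714.
P(Y=3) = C(2,1) · p^2 · (1−p)^1
= 2 · 0.61735 · 0.21429 = 0.26458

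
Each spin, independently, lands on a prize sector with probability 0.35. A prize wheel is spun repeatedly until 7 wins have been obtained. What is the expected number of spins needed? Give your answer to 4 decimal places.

Y = total spins until the seventh success; negative binomial with r=7, p=0.35.
E[Y] = r / p = 7 / 0.35 = 20.000000

20.0000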